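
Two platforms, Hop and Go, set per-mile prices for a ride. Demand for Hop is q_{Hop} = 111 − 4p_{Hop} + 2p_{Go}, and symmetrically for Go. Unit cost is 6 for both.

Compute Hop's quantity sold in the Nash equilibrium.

Hop's profit: π = (p_{Hop} − 6)(111 − 4p_{Hop} + 2p_{Go}).
∂π/∂p_{Hop} = 135 − 8p_{Hop} + 2p_{Go} = 0 ⇒ p_{Hop} = 16.875 + 0.25p_{Go}.
The game is symmetric, so in equilibrium p_{Go} = p_{Hop}: the reaction function gives 0.75p_{Hop} = 16.875, hence p_{Hop} = 22.5.
q_{Hop} = 111 − 4·22.5 + 2·22.5 = 66.

66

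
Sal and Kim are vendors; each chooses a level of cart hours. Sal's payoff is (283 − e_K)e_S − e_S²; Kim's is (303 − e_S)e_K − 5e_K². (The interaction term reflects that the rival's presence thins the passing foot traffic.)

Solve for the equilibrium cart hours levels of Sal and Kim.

Expanding Sal's payoff: 283e_S − e_Ke_S − e_S².
∂π/∂e_S = 283 − e_K − 2e_S = 0, so e_S = 141.5 − 0.5e_K.
Likewise for Kim: e_K = 30.3 − 0.1e_S.
Solving the two reaction functions simultaneously: (1 − (−0.5)(−0.1))e_S = 141.5 − 0.5·30.3, so 0.95e_S = 126.35 and e_S = 133.
Then e_K = 30.3 − 0.1·133 = 17.

133, 17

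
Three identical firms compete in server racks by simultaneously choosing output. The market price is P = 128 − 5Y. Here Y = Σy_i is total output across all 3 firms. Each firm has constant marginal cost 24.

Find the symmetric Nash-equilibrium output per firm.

5.2

A representative firm's profit is π_i = y_i(128 − 5Y) − 24y_i, with Y = y_i + Σ_{j≠i} y_j.
First-order condition: 104 − 10y_i − 5Σ_{j≠i} y_j = 0.
Imposing symmetry (y_j = y for all j) turns Σ_{j≠i} y_j into 2y, so 104 = 20y and y = 5.2.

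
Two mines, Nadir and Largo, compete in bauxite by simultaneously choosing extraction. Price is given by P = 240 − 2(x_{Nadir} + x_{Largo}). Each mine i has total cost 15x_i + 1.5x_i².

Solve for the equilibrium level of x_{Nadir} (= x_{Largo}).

Mine Nadir's profit: π = x_{Nadir}(240 − 2(x_{Nadir} + x_{Largo})) − 15x_{Nadir} − 1.5x_{Nadir}².
∂π/∂x_{Nadir} = 225 − 7x_{Nadir} − 2x_{Largo} = 0, so x_{Nadir} = 225/7 − (2/7)x_{Largo}.
By symmetry x_{Largo} = x_{Nadir}; substituting into the reaction function, (9/7)x_{Nadir} = 225/7 and x_{Nadir} = 25.

25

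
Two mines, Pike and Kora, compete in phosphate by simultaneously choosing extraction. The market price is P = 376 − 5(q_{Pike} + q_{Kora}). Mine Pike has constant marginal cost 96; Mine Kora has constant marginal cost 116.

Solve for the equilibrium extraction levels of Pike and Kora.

Mine Pike's profit: π = q_{Pike}(376 − 5(q_{Pike} + q_{Kora})) − 96q_{Pike}.
∂π/∂q_{Pike} = 280 − 10q_{Pike} − 5q_{Kora} = 0, so q_{Pike} = 28 − 0.5q_{Kora}.
By the same steps for Kora: q_{Kora} = 26 − 0.5q_{Pike}.
Plugging q_{Kora} into Pike's best response: q_{Pike} = 28 − 0.5(26 − 0.5q_{Pike}) ⇒ 0.75q_{Pike} = 15, so q_{Pike} = 20.
Then q_{Kora} = 26 − 0.5·20 = 16.

20, 16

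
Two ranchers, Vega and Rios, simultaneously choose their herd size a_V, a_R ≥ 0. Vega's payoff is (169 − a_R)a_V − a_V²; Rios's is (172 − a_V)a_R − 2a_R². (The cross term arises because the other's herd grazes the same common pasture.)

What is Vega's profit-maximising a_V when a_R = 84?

42.5

Expanding Vega's payoff: 169a_V − a_Ra_V − a_V².
∂π/∂a_V = 169 − a_R − 2a_V = 0, so a_V = 84.5 − 0.5a_R.
At a_R = 84: a_V = 84.5 − 0.5·84 = 42.5.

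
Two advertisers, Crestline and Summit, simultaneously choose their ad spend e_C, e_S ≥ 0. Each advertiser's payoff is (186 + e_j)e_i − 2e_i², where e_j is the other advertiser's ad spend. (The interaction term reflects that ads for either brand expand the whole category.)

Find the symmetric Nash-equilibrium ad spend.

Crestline's payoff is (186 + e_S)e_C − 2e_C².
∂π/∂e_C = 186 + e_S − 4e_C = 0, so e_C = 46.5 + 0.25e_S.
By symmetry e_S = e_C; substituting into the reaction function, 0.75e_C = 46.5 and e_C = 62.

62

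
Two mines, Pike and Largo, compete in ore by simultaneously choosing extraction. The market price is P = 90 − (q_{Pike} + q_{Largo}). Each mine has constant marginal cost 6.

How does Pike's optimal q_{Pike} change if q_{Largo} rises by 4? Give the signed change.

Mine Pike's profit: π = q_{Pike}(90 − (q_{Pike} + q_{Largo})) − 6q_{Pike}.
∂π/∂q_{Pike} = 84 − 2q_{Pike} − q_{Largo} = 0, so q_{Pike} = 42 − 0.5q_{Largo}.
The reaction-function slope is −0.5, so a 4-unit rise in q_{Largo} moves q_{Pike} by −0.5 × 4 = −2. Pike's best response falls — the actions are strategic substitutes.

-2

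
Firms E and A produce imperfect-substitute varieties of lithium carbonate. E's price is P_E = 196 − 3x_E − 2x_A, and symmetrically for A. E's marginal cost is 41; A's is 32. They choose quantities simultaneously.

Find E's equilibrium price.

97.4375

Firm E's profit: π = x_E(196 − 3x_E − 2x_A) − 41x_E.
∂π/∂x_E = 155 − 6x_E − 2x_A = 0 ⇒ x_E = 155/6 − (1/3)x_A.
Similarly x_A = 82/3 − (1/3)x_E.
Solving the two reaction functions simultaneously: (1 − (−1/3)(−1/3))x_E = 155/6 − (1/3)·(82/3), so (8/9)x_E = 301/18 and x_E = 18.8125.
Then x_A = 82/3 − (1/3)·18.8125 = 21.0625.
P_E = 196 − 3·18.8125 − 2·21.0625 = 97.4375.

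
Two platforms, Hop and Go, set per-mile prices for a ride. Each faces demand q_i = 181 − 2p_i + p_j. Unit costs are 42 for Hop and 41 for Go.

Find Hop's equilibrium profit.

Hop's profit: π = (p_{Hop} − 42)(181 − 2p_{Hop} + p_{Go}).
∂π/∂p_{Hop} = 265 − 4p_{Hop} + p_{Go} = 0 ⇒ p_{Hop} = 66.25 + 0.25p_{Go}.
Similarly p_{Go} = 65.75 + 0.25p_{Hop}.
Solving the two reaction functions simultaneously: (1 − (0.25)(0.25))p_{Hop} = 66.25 + 0.25·65.75, so 0.9375p_{Hop} = 82.6875 and p_{Hop} = 88.2.
Then p_{Go} = 65.75 + 0.25·88.2 = 87.8.
q_{Hop} = 181 − 2·88.2 + 87.8 = 92.4.
Profit = (88.2 − 42)·92.4 = 4268.88.

4268.88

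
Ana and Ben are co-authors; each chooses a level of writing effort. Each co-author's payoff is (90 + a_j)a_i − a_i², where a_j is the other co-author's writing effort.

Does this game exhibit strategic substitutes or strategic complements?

strategic complements

Ana's payoff is (90 + a_B)a_A − a_A².
∂π/∂a_A = 90 + a_B − 2a_A = 0, so a_A = 45 + 0.5a_B.
The best-response slope da_A/da_B = 0.5 > 0: the reaction function is upward-sloping, so the choices are strategic complements.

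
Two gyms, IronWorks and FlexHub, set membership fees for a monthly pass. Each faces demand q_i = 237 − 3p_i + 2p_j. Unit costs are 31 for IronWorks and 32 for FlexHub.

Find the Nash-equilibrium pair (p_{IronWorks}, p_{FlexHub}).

IronWorks's profit: π = (p_{IronWorks} − 31)(237 − 3p_{IronWorks} + 2p_{FlexHub}).
∂π/∂p_{IronWorks} = 330 − 6p_{IronWorks} + 2p_{FlexHub} = 0 ⇒ p_{IronWorks} = 55 + (1/3)p_{FlexHub}.
Similarly p_{FlexHub} = 55.5 + (1/3)p_{IronWorks}.
Solving the two reaction functions simultaneously: (1 − (1/3)(1/3))p_{IronWorks} = 55 + (1/3)·55.5, so (8/9)p_{IronWorks} = 73.5 and p_{IronWorks} = 82.6875.
Then p_{FlexHub} = 55.5 + (1/3)·82.6875 = 83.0625.

82.6875, 83.0625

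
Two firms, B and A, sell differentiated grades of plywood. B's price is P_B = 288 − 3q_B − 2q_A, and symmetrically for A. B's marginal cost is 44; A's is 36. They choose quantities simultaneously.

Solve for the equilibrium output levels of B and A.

30, 32

Firm B's profit: π = q_B(288 − 3q_B − 2q_A) − 44q_B.
∂π/∂q_B = 244 − 6q_B − 2q_A = 0 ⇒ q_B = 122/3 − (1/3)q_A.
Similarly q_A = 42 − (1/3)q_B.
Plugging q_A into B's best response: q_B = 122/3 − (1/3)(42 − (1/3)q_B) ⇒ (8/9)q_B = 80/3, so q_B = 30.
Then q_A = 42 − (1/3)·30 = 32.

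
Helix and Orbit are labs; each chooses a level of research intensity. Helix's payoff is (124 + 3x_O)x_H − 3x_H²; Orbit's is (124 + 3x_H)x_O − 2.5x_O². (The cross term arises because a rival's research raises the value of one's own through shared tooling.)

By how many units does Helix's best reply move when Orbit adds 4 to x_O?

Expanding Helix's payoff: 124x_H + 3x_Ox_H − 3x_H².
∂π/∂x_H = 124 + 3x_O − 6x_H = 0, so x_H = 62/3 + 0.5x_O.
The reaction-function slope is 0.5, so a 4-unit rise in x_O moves x_H by 0.5 × 4 = 2. Helix's best response rises — the actions are strategic complements.

2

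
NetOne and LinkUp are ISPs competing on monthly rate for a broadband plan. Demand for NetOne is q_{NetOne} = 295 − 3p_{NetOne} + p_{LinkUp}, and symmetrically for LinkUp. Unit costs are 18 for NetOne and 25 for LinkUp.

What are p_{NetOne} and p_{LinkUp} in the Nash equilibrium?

70.4, 73.4

NetOne's profit: π = (p_{NetOne} − 18)(295 − 3p_{NetOne} + p_{LinkUp}).
∂π/∂p_{NetOne} = 349 − 6p_{NetOne} + p_{LinkUp} = 0 ⇒ p_{NetOne} = 349/6 + (1/6)p_{LinkUp}.
Similarly p_{LinkUp} = 185/3 + (1/6)p_{NetOne}.
Solving the two reaction functions simultaneously: (1 − (1/6)(1/6))p_{NetOne} = 349/6 + (1/6)·(185/3), so (35/36)p_{NetOne} = 616/9 and p_{NetOne} = 70.4.
Then p_{LinkUp} = 185/3 + (1/6)·70.4 = 73.4.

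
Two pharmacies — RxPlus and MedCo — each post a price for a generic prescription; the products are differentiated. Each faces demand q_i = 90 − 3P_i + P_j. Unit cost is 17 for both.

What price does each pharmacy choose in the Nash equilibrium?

RxPlus's profit: π = (P_{RxPlus} − 17)(90 − 3P_{RxPlus} + P_{MedCo}).
∂π/∂P_{RxPlus} = 141 − 6P_{RxPlus} + P_{MedCo} = 0 ⇒ P_{RxPlus} = 23.5 + (1/6)P_{MedCo}.
By symmetry P_{MedCo} = P_{RxPlus}; substituting into the reaction function, (5/6)P_{RxPlus} = 23.5 and P_{RxPlus} = 28.2.

28.2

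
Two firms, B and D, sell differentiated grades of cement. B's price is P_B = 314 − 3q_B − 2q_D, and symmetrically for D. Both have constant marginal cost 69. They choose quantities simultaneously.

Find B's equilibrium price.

Firm B's profit: π = q_B(314 − 3q_B − 2q_D) − 69q_B.
∂π/∂q_B = 245 − 6q_B − 2q_D = 0 ⇒ q_B = 245/6 − (1/3)q_D.
The game is symmetric, so in equilibrium q_D = q_B: the reaction function gives (4/3)q_B = 245/6, hence q_B = 30.625.
P_B = 314 − 3·30.625 − 2·30.625 = 160.875.

160.875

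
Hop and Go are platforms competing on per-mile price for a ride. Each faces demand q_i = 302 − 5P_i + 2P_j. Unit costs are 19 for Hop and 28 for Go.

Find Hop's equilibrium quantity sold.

157.8125

Hop's profit: π = (P_{Hop} − 19)(302 − 5P_{Hop} + 2P_{Go}).
∂π/∂P_{Hop} = 397 − 10P_{Hop} + 2P_{Go} = 0 ⇒ P_{Hop} = 39.7 + 0.2P_{Go}.
Similarly P_{Go} = 44.2 + 0.2P_{Hop}.
Substituting the second reaction function into the first: P_{Hop} = 39.7 + 0.2(44.2 + 0.2P_{Hop}), which gives 0.96P_{Hop} = 48.54 ⇒ P_{Hop} = 50.5625.
Then P_{Go} = 44.2 + 0.2·50.5625 = 54.3125.
q_{Hop} = 302 − 5·50.5625 + 2·54.3125 = 157.8125.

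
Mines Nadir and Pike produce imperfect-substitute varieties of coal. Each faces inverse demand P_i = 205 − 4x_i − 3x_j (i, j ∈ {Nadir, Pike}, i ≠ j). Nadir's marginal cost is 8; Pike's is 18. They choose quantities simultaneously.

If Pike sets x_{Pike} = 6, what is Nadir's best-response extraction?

Mine Nadir's profit: π = x_{Nadir}(205 − 4x_{Nadir} − 3x_{Pike}) − 8x_{Nadir}.
∂π/∂x_{Nadir} = 197 − 8x_{Nadir} − 3x_{Pike} = 0 ⇒ x_{Nadir} = 24.625 − 0.375x_{Pike}.
At x_{Pike} = 6: x_{Nadir} = 24.625 − 0.375·6 = 22.375.

22.375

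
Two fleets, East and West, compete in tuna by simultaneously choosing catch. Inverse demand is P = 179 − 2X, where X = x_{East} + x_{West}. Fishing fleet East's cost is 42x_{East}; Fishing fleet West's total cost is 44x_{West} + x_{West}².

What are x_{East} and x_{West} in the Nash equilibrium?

Fishing fleet East's profit: π = x_{East}(179 − 2(x_{East} + x_{West})) − 42x_{East}.
∂π/∂x_{East} = 137 − 4x_{East} − 2x_{West} = 0, so x_{East} = 34.25 − 0.5x_{West}.
For West: ∂π/∂x_{West} = 135 − 6x_{West} − 2x_{East} = 0 ⇒ x_{West} = 22.5 − (1/3)x_{East}.
Substituting the second reaction function into the first: x_{East} = 34.25 − 0.5(22.5 − (1/3)x_{East}), which gives (5/6)x_{East} = 23 ⇒ x_{East} = 27.6.
Then x_{West} = 22.5 − (1/3)·27.6 = 13.3.

27.6, 13.3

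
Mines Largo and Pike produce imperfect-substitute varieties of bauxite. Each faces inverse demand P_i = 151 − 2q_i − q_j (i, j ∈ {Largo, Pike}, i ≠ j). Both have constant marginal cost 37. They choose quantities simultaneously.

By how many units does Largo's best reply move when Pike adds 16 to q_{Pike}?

Mine Largo's profit: π = q_{Largo}(151 − 2q_{Largo} − q_{Pike}) − 37q_{Largo}.
∂π/∂q_{Largo} = 114 − 4q_{Largo} − q_{Pike} = 0 ⇒ q_{Largo} = 28.5 − 0.25q_{Pike}.
The reaction-function slope is −0.25, so a 16-unit rise in q_{Pike} moves q_{Largo} by −0.25 × 16 = −4. Largo's best response falls — the actions are strategic substitutes.

-4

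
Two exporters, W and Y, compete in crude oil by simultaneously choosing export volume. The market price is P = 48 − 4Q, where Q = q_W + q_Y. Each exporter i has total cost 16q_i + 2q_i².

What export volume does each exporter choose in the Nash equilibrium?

Exporter W's profit: π = q_W(48 − 4(q_W + q_Y)) − 16q_W − 2q_W².
∂π/∂q_W = 32 − 12q_W − 4q_Y = 0, so q_W = 8/3 − (1/3)q_Y.
By symmetry q_Y = q_W; substituting into the reaction function, (4/3)q_W = 8/3 and q_W = 2.

2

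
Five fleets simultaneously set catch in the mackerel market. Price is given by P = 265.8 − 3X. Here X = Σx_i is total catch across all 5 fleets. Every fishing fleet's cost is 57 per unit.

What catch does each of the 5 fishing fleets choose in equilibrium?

A representative fishing fleet's profit is π_i = x_i(265.8 − 3X) − 57x_i, with X = x_i + Σ_{j≠i} x_j.
First-order condition: 208.8 − 6x_i − 3Σ_{j≠i} x_j = 0.
Imposing symmetry (x_j = x for all j) turns Σ_{j≠i} x_j into 4x, so 208.8 = 18x and x = 11.6.

11.6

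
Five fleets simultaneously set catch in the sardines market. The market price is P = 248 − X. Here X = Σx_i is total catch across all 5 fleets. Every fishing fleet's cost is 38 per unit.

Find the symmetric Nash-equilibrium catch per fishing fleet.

A representative fishing fleet's profit is π_i = x_i(248 − X) − 38x_i, with X = x_i + Σ_{j≠i} x_j.
First-order condition: 210 − 2x_i − Σ_{j≠i} x_j = 0.
In a symmetric equilibrium every fishing fleet chooses the same x, so Σ_{j≠i} x_j = 4x. The condition becomes 210 − 6x = 0, giving x = 210/6 = 35.

35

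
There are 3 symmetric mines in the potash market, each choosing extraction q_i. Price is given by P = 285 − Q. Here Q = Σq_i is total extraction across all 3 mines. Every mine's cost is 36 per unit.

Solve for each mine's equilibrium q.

A representative mine's profit is π_i = q_i(285 − Q) − 36q_i, with Q = q_i + Σ_{j≠i} q_j.
First-order condition: 249 − 2q_i − Σ_{j≠i} q_j = 0.
Imposing symmetry (q_j = q for all j) turns Σ_{j≠i} q_j into 2q, so 249 = 4q and q = 62.25.

62.25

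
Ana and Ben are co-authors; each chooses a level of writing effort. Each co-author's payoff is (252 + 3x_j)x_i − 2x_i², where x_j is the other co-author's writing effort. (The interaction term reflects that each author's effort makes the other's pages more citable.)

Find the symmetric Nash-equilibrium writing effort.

252

Ana's payoff is (252 + 3x_B)x_A − 2x_A².
∂π/∂x_A = 252 + 3x_B − 4x_A = 0, so x_A = 63 + 0.75x_B.
Setting x_A = x_B in the reaction function: x_A = 63 + 0.75x_A, so x_A = 63 / 0.25 = 252.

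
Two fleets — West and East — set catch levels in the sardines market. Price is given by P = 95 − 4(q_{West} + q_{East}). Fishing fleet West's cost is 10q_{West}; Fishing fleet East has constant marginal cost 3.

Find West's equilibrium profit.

169

Fishing fleet West's profit: π = q_{West}(95 − 4(q_{West} + q_{East})) − 10q_{West}.
∂π/∂q_{West} = 85 − 8q_{West} − 4q_{East} = 0, so q_{West} = 10.625 − 0.5q_{East}.
By the same steps for East: q_{East} = 11.5 − 0.5q_{West}.
Plugging q_{East} into West's best response: q_{West} = 10.625 − 0.5(11.5 − 0.5q_{West}) ⇒ 0.75q_{West} = 4.875, so q_{West} = 6.5.
Then q_{East} = 11.5 − 0.5·6.5 = 8.25.
Price P = 95 − 4·14.75 = 36.
West's profit: (36 − 10)·6.5 = 169.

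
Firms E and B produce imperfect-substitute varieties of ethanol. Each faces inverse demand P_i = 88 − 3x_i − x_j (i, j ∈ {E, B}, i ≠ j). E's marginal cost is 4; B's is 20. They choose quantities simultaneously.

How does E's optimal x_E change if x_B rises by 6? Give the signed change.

Firm E's profit: π = x_E(88 − 3x_E − x_B) − 4x_E.
∂π/∂x_E = 84 − 6x_E − x_B = 0 ⇒ x_E = 14 − (1/6)x_B.
The reaction-function slope is −1/6, so a 6-unit rise in x_B moves x_E by −1/6 × 6 = −1. E's best response falls — the actions are strategic substitutes.

-1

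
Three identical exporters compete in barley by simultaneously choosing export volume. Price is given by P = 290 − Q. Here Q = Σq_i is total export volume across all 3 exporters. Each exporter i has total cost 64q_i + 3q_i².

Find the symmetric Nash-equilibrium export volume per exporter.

A representative exporter's profit is π_i = q_i(290 − Q) − 64q_i − 3q_i², with Q = q_i + Σ_{j≠i} q_j.
First-order condition: 226 − 8q_i − Σ_{j≠i} q_j = 0.
In a symmetric equilibrium every exporter chooses the same q, so Σ_{j≠i} q_j = 2q. The condition becomes 226 − 10q = 0, giving q = 226/10 = 22.6.

22.6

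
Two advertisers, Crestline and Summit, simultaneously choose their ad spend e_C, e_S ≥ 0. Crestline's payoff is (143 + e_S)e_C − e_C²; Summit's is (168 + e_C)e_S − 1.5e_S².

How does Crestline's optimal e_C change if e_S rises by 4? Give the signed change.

Expanding Crestline's payoff: 143e_C + e_Se_C − e_C².
∂π/∂e_C = 143 + e_S − 2e_C = 0, so e_C = 71.5 + 0.5e_S.
The reaction-function slope is 0.5, so a 4-unit rise in e_S moves e_C by 0.5 × 4 = 2. Crestline's best response rises — the actions are strategic complements.

2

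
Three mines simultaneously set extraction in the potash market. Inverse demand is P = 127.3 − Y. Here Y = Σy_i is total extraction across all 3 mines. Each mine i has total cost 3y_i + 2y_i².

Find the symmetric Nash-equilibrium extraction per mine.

15.5375

A representative mine's profit is π_i = y_i(127.3 − Y) − 3y_i − 2y_i², with Y = y_i + Σ_{j≠i} y_j.
First-order condition: 124.3 − 6y_i − Σ_{j≠i} y_j = 0.
In a symmetric equilibrium every mine chooses the same y, so Σ_{j≠i} y_j = 2y. The condition becomes 124.3 − 8y = 0, giving y = 124.3/8 = 15.5375.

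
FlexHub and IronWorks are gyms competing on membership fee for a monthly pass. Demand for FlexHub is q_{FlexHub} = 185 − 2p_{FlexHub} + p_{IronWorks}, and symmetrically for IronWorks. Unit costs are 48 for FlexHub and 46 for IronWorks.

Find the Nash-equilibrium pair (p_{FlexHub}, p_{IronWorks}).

93.4, 92.6

FlexHub's profit: π = (p_{FlexHub} − 48)(185 − 2p_{FlexHub} + p_{IronWorks}).
∂π/∂p_{FlexHub} = 281 − 4p_{FlexHub} + p_{IronWorks} = 0 ⇒ p_{FlexHub} = 70.25 + 0.25p_{IronWorks}.
Similarly p_{IronWorks} = 69.25 + 0.25p_{FlexHub}.
Solving the two reaction functions simultaneously: (1 − (0.25)(0.25))p_{FlexHub} = 70.25 + 0.25·69.25, so 0.9375p_{FlexHub} = 87.5625 and p_{FlexHub} = 93.4.
Then p_{IronWorks} = 69.25 + 0.25·93.4 = 92.6.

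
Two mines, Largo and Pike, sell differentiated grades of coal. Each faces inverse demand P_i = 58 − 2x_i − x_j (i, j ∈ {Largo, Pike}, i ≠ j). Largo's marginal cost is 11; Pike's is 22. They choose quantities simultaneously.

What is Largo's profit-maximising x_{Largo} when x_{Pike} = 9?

Mine Largo's profit: π = x_{Largo}(58 − 2x_{Largo} − x_{Pike}) − 11x_{Largo}.
∂π/∂x_{Largo} = 47 − 4x_{Largo} − x_{Pike} = 0 ⇒ x_{Largo} = 11.75 − 0.25x_{Pike}.
At x_{Pike} = 9: x_{Largo} = 11.75 − 0.25·9 = 9.5.

9.5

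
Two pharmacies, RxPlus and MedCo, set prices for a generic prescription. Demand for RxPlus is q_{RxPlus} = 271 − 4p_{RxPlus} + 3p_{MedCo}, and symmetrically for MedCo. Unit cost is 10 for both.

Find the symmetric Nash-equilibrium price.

62.2

RxPlus's profit: π = (p_{RxPlus} − 10)(271 − 4p_{RxPlus} + 3p_{MedCo}).
∂π/∂p_{RxPlus} = 311 − 8p_{RxPlus} + 3p_{MedCo} = 0 ⇒ p_{RxPlus} = 38.875 + 0.375p_{MedCo}.
Setting p_{RxPlus} = p_{MedCo} in the reaction function: p_{RxPlus} = 38.875 + 0.375p_{RxPlus}, so p_{RxPlus} = 38.875 / 0.625 = 62.2.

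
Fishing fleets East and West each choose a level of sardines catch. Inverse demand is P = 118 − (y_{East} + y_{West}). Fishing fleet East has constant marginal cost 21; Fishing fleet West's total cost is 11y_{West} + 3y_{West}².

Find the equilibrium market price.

Fishing fleet East's profit: π = y_{East}(118 − (y_{East} + y_{West})) − 21y_{East}.
∂π/∂y_{East} = 97 − 2y_{East} − y_{West} = 0, so y_{East} = 48.5 − 0.5y_{West}.
For West: ∂π/∂y_{West} = 107 − 8y_{West} − y_{East} = 0 ⇒ y_{West} = 13.375 − 0.125y_{East}.
Solving the two reaction functions simultaneously: (1 − (−0.5)(−0.125))y_{East} = 48.5 − 0.5·13.375, so 0.9375y_{East} = 41.8125 and y_{East} = 44.6.
Then y_{West} = 13.375 − 0.125·44.6 = 7.8.
Equilibrium price: P = 118 − 52.4 = 65.6.

65.6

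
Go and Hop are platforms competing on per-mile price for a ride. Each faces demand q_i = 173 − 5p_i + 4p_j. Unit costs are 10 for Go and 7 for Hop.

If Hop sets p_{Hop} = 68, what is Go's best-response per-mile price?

Go's profit: π = (p_{Go} − 10)(173 − 5p_{Go} + 4p_{Hop}).
∂π/∂p_{Go} = 223 − 10p_{Go} + 4p_{Hop} = 0 ⇒ p_{Go} = 22.3 + 0.4p_{Hop}.
At p_{Hop} = 68: p_{Go} = 22.3 + 0.4·68 = 49.5.

49.5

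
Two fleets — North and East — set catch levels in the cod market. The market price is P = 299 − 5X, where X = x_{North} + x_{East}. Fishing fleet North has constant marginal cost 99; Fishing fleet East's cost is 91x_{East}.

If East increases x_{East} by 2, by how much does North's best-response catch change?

Fishing fleet North's profit: π = x_{North}(299 − 5(x_{North} + x_{East})) − 99x_{North}.
∂π/∂x_{North} = 200 − 10x_{North} − 5x_{East} = 0, so x_{North} = 20 − 0.5x_{East}.
The reaction-function slope is −0.5, so a 2-unit rise in x_{East} moves x_{North} by −0.5 × 2 = −1. North's best response falls — the actions are strategic substitutes.

-1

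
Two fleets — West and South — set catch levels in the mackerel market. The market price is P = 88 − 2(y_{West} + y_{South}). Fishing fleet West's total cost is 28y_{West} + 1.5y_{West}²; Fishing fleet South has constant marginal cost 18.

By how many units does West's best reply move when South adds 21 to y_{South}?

-6

Fishing fleet West's profit: π = y_{West}(88 − 2(y_{West} + y_{South})) − 28y_{West} − 1.5y_{West}².
∂π/∂y_{West} = 60 − 7y_{West} − 2y_{South} = 0, so y_{West} = 60/7 − (2/7)y_{South}.
The reaction-function slope is −2/7, so a 21-unit rise in y_{South} moves y_{West} by −2/7 × 21 = −6. West's best response falls — the actions are strategic substitutes.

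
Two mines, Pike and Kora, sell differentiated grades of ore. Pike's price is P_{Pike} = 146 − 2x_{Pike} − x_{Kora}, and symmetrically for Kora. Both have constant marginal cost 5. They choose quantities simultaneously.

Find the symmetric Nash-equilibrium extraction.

28.2

Mine Pike's profit: π = x_{Pike}(146 − 2x_{Pike} − x_{Kora}) − 5x_{Pike}.
∂π/∂x_{Pike} = 141 − 4x_{Pike} − x_{Kora} = 0 ⇒ x_{Pike} = 35.25 − 0.25x_{Kora}.
The game is symmetric, so in equilibrium x_{Kora} = x_{Pike}: the reaction function gives 1.25x_{Pike} = 35.25, hence x_{Pike} = 28.2.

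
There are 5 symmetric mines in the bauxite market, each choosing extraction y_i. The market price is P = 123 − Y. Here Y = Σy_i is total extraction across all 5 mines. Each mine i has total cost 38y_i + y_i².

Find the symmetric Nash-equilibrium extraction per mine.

10.625

A representative mine's profit is π_i = y_i(123 − Y) − 38y_i − y_i², with Y = y_i + Σ_{j≠i} y_j.
First-order condition: 85 − 4y_i − Σ_{j≠i} y_j = 0.
Imposing symmetry (y_j = y for all j) turns Σ_{j≠i} y_j into 4y, so 85 = 8y and y = 10.625.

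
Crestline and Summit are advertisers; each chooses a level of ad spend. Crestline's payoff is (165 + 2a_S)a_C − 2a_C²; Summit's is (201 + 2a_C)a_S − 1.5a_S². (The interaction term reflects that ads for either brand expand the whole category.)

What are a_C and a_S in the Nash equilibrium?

Expanding Crestline's payoff: 165a_C + 2a_Sa_C − 2a_C².
∂π/∂a_C = 165 + 2a_S − 4a_C = 0, so a_C = 41.25 + 0.5a_S.
Likewise for Summit: a_S = 67 + (2/3)a_C.
Substituting the second reaction function into the first: a_C = 41.25 + 0.5(67 + (2/3)a_C), which gives (2/3)a_C = 74.75 ⇒ a_C = 112.125.
Then a_S = 67 + (2/3)·112.125 = 141.75.

112.125, 141.75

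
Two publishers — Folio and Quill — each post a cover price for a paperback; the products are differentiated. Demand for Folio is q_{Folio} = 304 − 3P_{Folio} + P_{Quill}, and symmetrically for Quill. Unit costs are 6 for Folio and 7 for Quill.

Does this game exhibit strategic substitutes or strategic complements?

strategic complements

Folio's profit: π = (P_{Folio} − 6)(304 − 3P_{Folio} + P_{Quill}).
∂π/∂P_{Folio} = 322 − 6P_{Folio} + P_{Quill} = 0 ⇒ P_{Folio} = 161/3 + (1/6)P_{Quill}.
The best-response slope dP_{Folio}/dP_{Quill} = 1/6 > 0: the reaction function is upward-sloping, so the choices are strategic complements.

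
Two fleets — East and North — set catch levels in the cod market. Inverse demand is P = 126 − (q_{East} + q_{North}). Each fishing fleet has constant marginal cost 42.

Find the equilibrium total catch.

Fishing fleet East's profit: π = q_{East}(126 − (q_{East} + q_{North})) − 42q_{East}.
∂π/∂q_{East} = 84 − 2q_{East} − q_{North} = 0, so q_{East} = 42 − 0.5q_{North}.
Setting q_{East} = q_{North} in the reaction function: q_{East} = 42 − 0.5q_{East}, so q_{East} = 42 / 1.5 = 28.
Total catch: 28 + 28 = 56.

56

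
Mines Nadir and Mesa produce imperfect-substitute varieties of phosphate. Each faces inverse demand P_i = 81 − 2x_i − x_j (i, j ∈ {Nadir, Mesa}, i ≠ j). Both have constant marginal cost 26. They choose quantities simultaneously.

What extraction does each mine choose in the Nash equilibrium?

Mine Nadir's profit: π = x_{Nadir}(81 − 2x_{Nadir} − x_{Mesa}) − 26x_{Nadir}.
∂π/∂x_{Nadir} = 55 − 4x_{Nadir} − x_{Mesa} = 0 ⇒ x_{Nadir} = 13.75 − 0.25x_{Mesa}.
Setting x_{Nadir} = x_{Mesa} in the reaction function: x_{Nadir} = 13.75 − 0.25x_{Nadir}, so x_{Nadir} = 13.75 / 1.25 = 11.

11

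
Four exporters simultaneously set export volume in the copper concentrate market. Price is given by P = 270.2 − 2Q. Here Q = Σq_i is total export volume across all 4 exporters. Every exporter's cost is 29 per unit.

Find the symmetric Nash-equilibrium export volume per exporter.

A representative exporter's profit is π_i = q_i(270.2 − 2Q) − 29q_i, with Q = q_i + Σ_{j≠i} q_j.
First-order condition: 241.2 − 4q_i − 2Σ_{j≠i} q_j = 0.
With identical exporters, set every q_j = q: then 241.2 − 4q − 6q = 0, i.e. q = 241.2/10 = 24.12.

24.12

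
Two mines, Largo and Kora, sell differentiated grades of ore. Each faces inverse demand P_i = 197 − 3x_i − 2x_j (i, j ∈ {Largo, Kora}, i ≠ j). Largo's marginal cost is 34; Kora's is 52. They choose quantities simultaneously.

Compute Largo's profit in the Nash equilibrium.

Mine Largo's profit: π = x_{Largo}(197 − 3x_{Largo} − 2x_{Kora}) − 34x_{Largo}.
∂π/∂x_{Largo} = 163 − 6x_{Largo} − 2x_{Kora} = 0 ⇒ x_{Largo} = 163/6 − (1/3)x_{Kora}.
Similarly x_{Kora} = 145/6 − (1/3)x_{Largo}.
Solving the two reaction functions simultaneously: (1 − (−1/3)(−1/3))x_{Largo} = 163/6 − (1/3)·(145/6), so (8/9)x_{Largo} = 172/9 and x_{Largo} = 21.5.
Then x_{Kora} = 145/6 − (1/3)·21.5 = 17.
P_{Largo} = 197 − 3·21.5 − 2·17 = 98.5.
Profit = (98.5 − 34)·21.5 = 1386.75.

1386.75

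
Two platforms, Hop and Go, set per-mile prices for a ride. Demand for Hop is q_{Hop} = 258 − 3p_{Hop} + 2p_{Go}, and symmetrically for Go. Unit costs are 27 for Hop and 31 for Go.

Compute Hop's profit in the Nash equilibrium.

Hop's profit: π = (p_{Hop} − 27)(258 − 3p_{Hop} + 2p_{Go}).
∂π/∂p_{Hop} = 339 − 6p_{Hop} + 2p_{Go} = 0 ⇒ p_{Hop} = 56.5 + (1/3)p_{Go}.
Similarly p_{Go} = 58.5 + (1/3)p_{Hop}.
Substituting the second reaction function into the first: p_{Hop} = 56.5 + (1/3)(58.5 + (1/3)p_{Hop}), which gives (8/9)p_{Hop} = 76 ⇒ p_{Hop} = 85.5.
Then p_{Go} = 58.5 + (1/3)·85.5 = 87.
q_{Hop} = 258 − 3·85.5 + 2·87 = 175.5.
Profit = (85.5 − 27)·175.5 = 10266.75.

10266.75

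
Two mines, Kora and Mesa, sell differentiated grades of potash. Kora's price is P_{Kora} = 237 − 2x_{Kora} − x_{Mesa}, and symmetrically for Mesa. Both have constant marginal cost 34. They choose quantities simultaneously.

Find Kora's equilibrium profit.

3296.72

Mine Kora's profit: π = x_{Kora}(237 − 2x_{Kora} − x_{Mesa}) − 34x_{Kora}.
∂π/∂x_{Kora} = 203 − 4x_{Kora} − x_{Mesa} = 0 ⇒ x_{Kora} = 50.75 − 0.25x_{Mesa}.
The game is symmetric, so in equilibrium x_{Mesa} = x_{Kora}: the reaction function gives 1.25x_{Kora} = 50.75, hence x_{Kora} = 40.6.
P_{Kora} = 237 − 2·40.6 − 40.6 = 115.2.
Profit = (115.2 − 34)·40.6 = 3296.72.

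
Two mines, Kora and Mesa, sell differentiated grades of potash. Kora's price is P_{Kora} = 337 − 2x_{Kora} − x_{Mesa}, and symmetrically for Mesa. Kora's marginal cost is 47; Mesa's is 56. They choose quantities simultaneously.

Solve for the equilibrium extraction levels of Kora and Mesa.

58.6, 55.6

Mine Kora's profit: π = x_{Kora}(337 − 2x_{Kora} − x_{Mesa}) − 47x_{Kora}.
∂π/∂x_{Kora} = 290 − 4x_{Kora} − x_{Mesa} = 0 ⇒ x_{Kora} = 72.5 − 0.25x_{Mesa}.
Similarly x_{Mesa} = 70.25 − 0.25x_{Kora}.
Solving the two reaction functions simultaneously: (1 − (−0.25)(−0.25))x_{Kora} = 72.5 − 0.25·70.25, so 0.9375x_{Kora} = 54.9375 and x_{Kora} = 58.6.
Then x_{Mesa} = 70.25 − 0.25·58.6 = 55.6.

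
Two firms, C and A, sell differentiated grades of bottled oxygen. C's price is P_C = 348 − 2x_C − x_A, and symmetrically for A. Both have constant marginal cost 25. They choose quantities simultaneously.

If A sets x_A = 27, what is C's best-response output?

Firm C's profit: π = x_C(348 − 2x_C − x_A) − 25x_C.
∂π/∂x_C = 323 − 4x_C − x_A = 0 ⇒ x_C = 80.75 − 0.25x_A.
At x_A = 27: x_C = 80.75 − 0.25·27 = 74.

74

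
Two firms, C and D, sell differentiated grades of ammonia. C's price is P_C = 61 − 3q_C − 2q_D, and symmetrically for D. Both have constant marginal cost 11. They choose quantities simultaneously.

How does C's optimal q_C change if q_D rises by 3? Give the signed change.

Firm C's profit: π = q_C(61 − 3q_C − 2q_D) − 11q_C.
∂π/∂q_C = 50 − 6q_C − 2q_D = 0 ⇒ q_C = 25/3 − (1/3)q_D.
The reaction-function slope is −1/3, so a 3-unit rise in q_D moves q_C by −1/3 × 3 = −1. C's best response falls — the actions are strategic substitutes.

-1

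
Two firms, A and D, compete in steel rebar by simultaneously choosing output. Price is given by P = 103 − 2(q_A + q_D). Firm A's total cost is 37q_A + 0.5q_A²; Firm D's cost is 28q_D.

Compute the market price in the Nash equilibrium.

58.375

Firm A's profit: π = q_A(103 − 2(q_A + q_D)) − 37q_A − 0.5q_A².
∂π/∂q_A = 66 − 5q_A − 2q_D = 0, so q_A = 13.2 − 0.4q_D.
For D: ∂π/∂q_D = 75 − 4q_D − 2q_A = 0 ⇒ q_D = 18.75 − 0.5q_A.
Substituting the second reaction function into the first: q_A = 13.2 − 0.4(18.75 − 0.5q_A), which gives 0.8q_A = 5.7 ⇒ q_A = 7.125.
Then q_D = 18.75 − 0.5·7.125 = 15.1875.
Equilibrium price: P = 103 − 2·22.3125 = 58.375.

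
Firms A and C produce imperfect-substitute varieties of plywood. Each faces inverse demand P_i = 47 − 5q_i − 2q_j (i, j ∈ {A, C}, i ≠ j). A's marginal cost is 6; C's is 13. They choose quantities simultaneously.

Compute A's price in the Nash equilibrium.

23.8125

Firm A's profit: π = q_A(47 − 5q_A − 2q_C) − 6q_A.
∂π/∂q_A = 41 − 10q_A − 2q_C = 0 ⇒ q_A = 4.1 − 0.2q_C.
Similarly q_C = 3.4 − 0.2q_A.
Solving the two reaction functions simultaneously: (1 − (−0.2)(−0.2))q_A = 4.1 − 0.2·3.4, so 0.96q_A = 3.42 and q_A = 3.5625.
Then q_C = 3.4 − 0.2·3.5625 = 2.6875.
P_A = 47 − 5·3.5625 − 2·2.6875 = 23.8125.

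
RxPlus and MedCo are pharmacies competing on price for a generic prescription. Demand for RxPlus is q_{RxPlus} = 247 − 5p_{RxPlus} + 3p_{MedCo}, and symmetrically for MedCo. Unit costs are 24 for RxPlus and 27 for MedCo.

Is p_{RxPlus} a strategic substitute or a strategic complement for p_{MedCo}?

strategic complements

RxPlus's profit: π = (p_{RxPlus} − 24)(247 − 5p_{RxPlus} + 3p_{MedCo}).
∂π/∂p_{RxPlus} = 367 − 10p_{RxPlus} + 3p_{MedCo} = 0 ⇒ p_{RxPlus} = 36.7 + 0.3p_{MedCo}.
The best-response slope dp_{RxPlus}/dp_{MedCo} = 0.3 > 0: the reaction function is upward-sloping, so the choices are strategic complements.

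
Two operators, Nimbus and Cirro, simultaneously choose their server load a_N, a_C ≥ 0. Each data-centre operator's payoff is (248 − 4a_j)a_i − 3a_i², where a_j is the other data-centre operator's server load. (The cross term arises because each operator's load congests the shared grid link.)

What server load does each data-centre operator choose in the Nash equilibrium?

Nimbus's payoff is (248 − 4a_C)a_N − 3a_N².
∂π/∂a_N = 248 − 4a_C − 6a_N = 0, so a_N = 124/3 − (2/3)a_C.
Setting a_N = a_C in the reaction function: a_N = 124/3 − (2/3)a_N, so a_N = (124/3) / (5/3) = 24.8.

24.8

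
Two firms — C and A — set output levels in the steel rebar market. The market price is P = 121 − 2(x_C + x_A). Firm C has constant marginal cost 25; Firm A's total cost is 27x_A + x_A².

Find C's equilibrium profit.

Firm C's profit: π = x_C(121 − 2(x_C + x_A)) − 25x_C.
∂π/∂x_C = 96 − 4x_C − 2x_A = 0, so x_C = 24 − 0.5x_A.
For A: ∂π/∂x_A = 94 − 6x_A − 2x_C = 0 ⇒ x_A = 47/3 − (1/3)x_C.
Substituting the second reaction function into the first: x_C = 24 − 0.5(47/3 − (1/3)x_C), which gives (5/6)x_C = 97/6 ⇒ x_C = 19.4.
Then x_A = 47/3 − (1/3)·19.4 = 9.2.
Price P = 121 − 2·28.6 = 63.8.
C's profit: (63.8 − 25)·19.4 = 752.72.

752.72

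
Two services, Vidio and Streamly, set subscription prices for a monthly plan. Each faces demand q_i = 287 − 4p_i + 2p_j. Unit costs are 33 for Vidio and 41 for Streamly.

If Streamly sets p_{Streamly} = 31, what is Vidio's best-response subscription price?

60.125

Vidio's profit: π = (p_{Vidio} − 33)(287 − 4p_{Vidio} + 2p_{Streamly}).
∂π/∂p_{Vidio} = 419 − 8p_{Vidio} + 2p_{Streamly} = 0 ⇒ p_{Vidio} = 52.375 + 0.25p_{Streamly}.
At p_{Streamly} = 31: p_{Vidio} = 52.375 + 0.25·31 = 60.125.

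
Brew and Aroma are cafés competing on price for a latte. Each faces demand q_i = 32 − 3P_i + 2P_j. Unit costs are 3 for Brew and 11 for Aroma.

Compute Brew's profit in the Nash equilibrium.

Brew's profit: π = (P_{Brew} − 3)(32 − 3P_{Brew} + 2P_{Aroma}).
∂π/∂P_{Brew} = 41 − 6P_{Brew} + 2P_{Aroma} = 0 ⇒ P_{Brew} = 41/6 + (1/3)P_{Aroma}.
Similarly P_{Aroma} = 65/6 + (1/3)P_{Brew}.
Substituting the second reaction function into the first: P_{Brew} = 41/6 + (1/3)(65/6 + (1/3)P_{Brew}), which gives (8/9)P_{Brew} = 94/9 ⇒ P_{Brew} = 11.75.
Then P_{Aroma} = 65/6 + (1/3)·11.75 = 14.75.
q_{Brew} = 32 − 3·11.75 + 2·14.75 = 26.25.
Profit = (11.75 − 3)·26.25 = 229.6875.

229.6875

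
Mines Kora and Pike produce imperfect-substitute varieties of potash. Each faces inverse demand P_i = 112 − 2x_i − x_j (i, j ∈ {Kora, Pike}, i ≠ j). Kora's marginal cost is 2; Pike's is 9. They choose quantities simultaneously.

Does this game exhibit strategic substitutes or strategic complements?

strategic substitutes

Mine Kora's profit: π = x_{Kora}(112 − 2x_{Kora} − x_{Pike}) − 2x_{Kora}.
∂π/∂x_{Kora} = 110 − 4x_{Kora} − x_{Pike} = 0 ⇒ x_{Kora} = 27.5 − 0.25x_{Pike}.
The best-response slope dx_{Kora}/dx_{Pike} = −0.25 < 0: the reaction function is downward-sloping, so the choices are strategic substitutes.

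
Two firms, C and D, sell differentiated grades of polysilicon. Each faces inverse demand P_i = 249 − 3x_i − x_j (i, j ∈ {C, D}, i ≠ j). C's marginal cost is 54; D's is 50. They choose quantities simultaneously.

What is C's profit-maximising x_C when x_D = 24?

Firm C's profit: π = x_C(249 − 3x_C − x_D) − 54x_C.
∂π/∂x_C = 195 − 6x_C − x_D = 0 ⇒ x_C = 32.5 − (1/6)x_D.
At x_D = 24: x_C = 32.5 − (1/6)·24 = 28.5.

28.5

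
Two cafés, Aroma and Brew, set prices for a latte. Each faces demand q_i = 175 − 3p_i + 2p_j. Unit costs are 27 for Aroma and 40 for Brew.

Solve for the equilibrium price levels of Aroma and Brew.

66.4375, 71.3125

Aroma's profit: π = (p_{Aroma} − 27)(175 − 3p_{Aroma} + 2p_{Brew}).
∂π/∂p_{Aroma} = 256 − 6p_{Aroma} + 2p_{Brew} = 0 ⇒ p_{Aroma} = 128/3 + (1/3)p_{Brew}.
Similarly p_{Brew} = 295/6 + (1/3)p_{Aroma}.
Plugging p_{Brew} into Aroma's best response: p_{Aroma} = 128/3 + (1/3)(295/6 + (1/3)p_{Aroma}) ⇒ (8/9)p_{Aroma} = 1063/18, so p_{Aroma} = 66.4375.
Then p_{Brew} = 295/6 + (1/3)·66.4375 = 71.3125.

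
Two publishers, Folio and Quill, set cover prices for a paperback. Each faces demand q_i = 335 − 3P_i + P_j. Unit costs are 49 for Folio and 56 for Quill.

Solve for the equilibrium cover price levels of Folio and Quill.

Folio's profit: π = (P_{Folio} − 49)(335 − 3P_{Folio} + P_{Quill}).
∂π/∂P_{Folio} = 482 − 6P_{Folio} + P_{Quill} = 0 ⇒ P_{Folio} = 241/3 + (1/6)P_{Quill}.
Similarly P_{Quill} = 503/6 + (1/6)P_{Folio}.
Substituting the second reaction function into the first: P_{Folio} = 241/3 + (1/6)(503/6 + (1/6)P_{Folio}), which gives (35/36)P_{Folio} = 3395/36 ⇒ P_{Folio} = 97.
Then P_{Quill} = 503/6 + (1/6)·97 = 100.

97, 100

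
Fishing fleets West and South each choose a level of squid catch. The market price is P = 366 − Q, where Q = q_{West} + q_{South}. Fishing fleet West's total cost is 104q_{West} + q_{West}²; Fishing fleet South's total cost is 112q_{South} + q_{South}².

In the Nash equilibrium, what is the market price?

262.8

Fishing fleet West's profit: π = q_{West}(366 − (q_{West} + q_{South})) − 104q_{West} − q_{West}².
∂π/∂q_{West} = 262 − 4q_{West} − q_{South} = 0, so q_{West} = 65.5 − 0.25q_{South}.
By the same steps for South: q_{South} = 63.5 − 0.25q_{West}.
Plugging q_{South} into West's best response: q_{West} = 65.5 − 0.25(63.5 − 0.25q_{West}) ⇒ 0.9375q_{West} = 49.625, so q_{West} = 794/15.
Then q_{South} = 63.5 − 0.25·(794/15) = 754/15.
Equilibrium price: P = 366 − 103.2 = 262.8.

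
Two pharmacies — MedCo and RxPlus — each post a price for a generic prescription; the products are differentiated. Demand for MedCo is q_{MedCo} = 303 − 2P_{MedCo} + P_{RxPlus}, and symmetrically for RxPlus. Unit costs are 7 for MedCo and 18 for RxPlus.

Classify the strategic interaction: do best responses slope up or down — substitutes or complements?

MedCo's profit: π = (P_{MedCo} − 7)(303 − 2P_{MedCo} + P_{RxPlus}).
∂π/∂P_{MedCo} = 317 − 4P_{MedCo} + P_{RxPlus} = 0 ⇒ P_{MedCo} = 79.25 + 0.25P_{RxPlus}.
The best-response slope dP_{MedCo}/dP_{RxPlus} = 0.25 > 0: the reaction function is upward-sloping, so the choices are strategic complements.

strategic complements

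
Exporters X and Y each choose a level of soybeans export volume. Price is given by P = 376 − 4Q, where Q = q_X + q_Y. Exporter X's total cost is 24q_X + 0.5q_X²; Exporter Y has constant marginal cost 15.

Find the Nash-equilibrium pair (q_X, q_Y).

24.5, 32.875

Exporter X's profit: π = q_X(376 − 4(q_X + q_Y)) − 24q_X − 0.5q_X².
∂π/∂q_X = 352 − 9q_X − 4q_Y = 0, so q_X = 352/9 − (4/9)q_Y.
For Y: ∂π/∂q_Y = 361 − 8q_Y − 4q_X = 0 ⇒ q_Y = 45.125 − 0.5q_X.
Plugging q_Y into X's best response: q_X = 352/9 − (4/9)(45.125 − 0.5q_X) ⇒ (7/9)q_X = 343/18, so q_X = 24.5.
Then q_Y = 45.125 − 0.5·24.5 = 32.875.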